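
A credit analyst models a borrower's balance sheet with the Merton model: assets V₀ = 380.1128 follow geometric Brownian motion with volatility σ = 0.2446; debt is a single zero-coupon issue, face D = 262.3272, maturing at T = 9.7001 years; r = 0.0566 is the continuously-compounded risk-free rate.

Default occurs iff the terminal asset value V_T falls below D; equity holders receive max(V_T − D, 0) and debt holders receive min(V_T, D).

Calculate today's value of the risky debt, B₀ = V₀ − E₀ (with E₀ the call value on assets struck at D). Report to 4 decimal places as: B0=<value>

B0=141.8799

Apply the equity-as-call identities (strike 262.3272, horizon 9.7001 years):
d₁ = [ln(V₀/D) + (r + σ²/2)T] / (σ√T)
   = [ln(380.1128/262.3272) + (0.0566 + 0.5·0.2446²)·9.7001] / (0.2446·√9.7001)
   = [0.370875 + 0.839200] / 0.761806 = 1.588429
d₂ = d₁ − σ√T = 1.588429 − 0.761806 = 0.826623
N(d₁) = 0.943905,  N(d₂) = 0.795775,  e^(−rT) = 0.577512
E₀ = V₀·N(d₁) − D·e^(−rT)·N(d₂)
   = 380.1128·0.943905 − 262.3272·0.577512·0.795775 = 238.232908
B₀ = V₀ − E₀ = 380.1128 − 238.232908 = 141.879892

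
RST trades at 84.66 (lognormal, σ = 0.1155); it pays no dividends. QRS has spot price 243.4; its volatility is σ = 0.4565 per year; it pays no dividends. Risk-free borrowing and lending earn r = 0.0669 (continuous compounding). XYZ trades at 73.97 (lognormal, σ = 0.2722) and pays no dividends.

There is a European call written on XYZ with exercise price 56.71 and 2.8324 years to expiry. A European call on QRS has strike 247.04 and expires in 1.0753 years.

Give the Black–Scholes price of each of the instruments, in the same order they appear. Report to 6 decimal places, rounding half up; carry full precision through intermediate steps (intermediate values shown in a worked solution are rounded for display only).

price(XYZ call K=56.71) = 29.287512
price(QRS call K=247.04) = 51.345970

[XYZ call K=56.71]
σ√T = 0.2722·√2.8324 = 0.458105
d₁ = (ln(S/K) + (r+σ²/2)T) / (σ√T) = (ln(73.97/56.71) + (0.0669+0.2722²/2)·2.8324) / 0.458105 = (0.265709 + 0.294418) / 0.458105 = 1.222703
d₂ = d₁ − σ√T = 1.222703 − 0.458105 = 0.764598
e^{−rT} = 0.827383
N(d₁) = 0.889279,  N(d₂) = 0.777744
price = S·N(d₁) − K·e^{−rT}·N(d₂) = 65.779973 − 36.492461 = 29.287512
[QRS call K=247.04]
σ√T = 0.4565·√1.0753 = 0.473375
d₁ = (ln(S/K) + (r+σ²/2)T) / (σ√T) = (ln(243.4/247.04) + (0.0669+0.4565²/2)·1.0753) / 0.473375 = (-0.014844 + 0.183980) / 0.473375 = 0.357297
d₂ = d₁ − σ√T = 0.357297 − 0.473375 = -0.116078
e^{−rT} = 0.930589
N(d₁) = 0.639565,  N(d₂) = 0.453795
price = S·N(d₁) − K·e^{−rT}·N(d₂) = 155.670184 − 104.324214 = 51.345970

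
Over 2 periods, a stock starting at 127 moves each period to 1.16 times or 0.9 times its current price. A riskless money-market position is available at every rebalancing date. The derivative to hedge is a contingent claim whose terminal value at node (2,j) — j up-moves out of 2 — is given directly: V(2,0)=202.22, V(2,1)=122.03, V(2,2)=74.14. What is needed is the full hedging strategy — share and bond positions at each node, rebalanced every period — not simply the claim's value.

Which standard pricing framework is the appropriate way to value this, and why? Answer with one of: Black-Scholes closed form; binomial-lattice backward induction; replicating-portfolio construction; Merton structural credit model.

Key observation: since the answer must list Δ and B at each node of the 1.16/0.9 lattice on 127, the replicating-portfolio method — solving the two-state system at every node — is the one that applies.

framework: replicating-portfolio construction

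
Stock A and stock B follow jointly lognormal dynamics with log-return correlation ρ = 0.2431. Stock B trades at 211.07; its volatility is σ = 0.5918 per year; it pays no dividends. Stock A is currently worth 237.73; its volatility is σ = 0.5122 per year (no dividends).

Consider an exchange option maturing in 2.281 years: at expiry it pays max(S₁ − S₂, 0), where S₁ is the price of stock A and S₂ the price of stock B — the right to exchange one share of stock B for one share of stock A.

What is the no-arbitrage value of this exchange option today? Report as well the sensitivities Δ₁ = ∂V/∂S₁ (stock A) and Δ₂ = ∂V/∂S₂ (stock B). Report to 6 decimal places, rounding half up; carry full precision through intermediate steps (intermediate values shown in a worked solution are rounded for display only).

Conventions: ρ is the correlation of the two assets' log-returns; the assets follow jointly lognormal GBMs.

σ_eff = √(σ₁² + σ₂² − 2ρσ₁σ₂) = √(0.5122² + 0.5918² − 2·0.2431·0.5122·0.5918) = 0.682055
d₁ = (ln(S₁/S₂) + (q₂ − q₁ + σ_eff²/2)T) / (σ_eff√T) = (ln(237.73/211.07) + (0.0 − 0.0 + 0.232600)·2.281) / 1.030106 = 0.630523
d₂ = d₁ − σ_eff√T = 0.630523 − 1.030106 = -0.399584
N(d₁) = 0.735824,  N(d₂) = 0.344732
V = S₁·e^{−q₁T}·N(d₁) − S₂·e^{−q₂T}·N(d₂) = 174.927353 − 72.762484 = 102.164870
Key observation: pricing in stock B-units makes this a unit-strike call on the ratio S₁/S₂ — the risk-free rate cancels and cannot affect the value.
Δ₁ = e^{−q₁T}·N(d₁) = 0.735824;  Δ₂ = −e^{−q₂T}·N(d₂) = -0.344732

exchange price = 102.164870
Δ1 = 0.735824
Δ2 = -0.344732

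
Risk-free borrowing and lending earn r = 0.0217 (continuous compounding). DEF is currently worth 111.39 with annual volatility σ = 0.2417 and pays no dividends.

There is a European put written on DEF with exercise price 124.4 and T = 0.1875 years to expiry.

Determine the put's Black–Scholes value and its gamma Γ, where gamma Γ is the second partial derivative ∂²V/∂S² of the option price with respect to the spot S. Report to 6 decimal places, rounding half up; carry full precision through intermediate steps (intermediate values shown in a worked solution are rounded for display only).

σ√T = 0.2417·√0.1875 = 0.104659
d₁ = (ln(S/K) + (r+σ²/2)T) / (σ√T) = (ln(111.39/124.4) + (0.0217+0.2417²/2)·0.1875) / 0.104659 = (-0.110465 + 0.009546) / 0.104659 = -0.964264
d₂ = d₁ − σ√T = -0.964264 − 0.104659 = -1.068923
e^{−rT} = 0.995940
N(−d₁) = 0.832543,  N(−d₂) = 0.857448
Put price V = K·e^{−rT}·N(−d₂) − S·N(−d₁) = 106.233404 − 92.736997 = 13.496408
φ(d₁) = (1/√(2π))·e^{−d₁²/2} = 0.250614
Γ = φ(d₁) / (S·σ·√T) = 0.021497

price = 13.496408
Γ = 0.021497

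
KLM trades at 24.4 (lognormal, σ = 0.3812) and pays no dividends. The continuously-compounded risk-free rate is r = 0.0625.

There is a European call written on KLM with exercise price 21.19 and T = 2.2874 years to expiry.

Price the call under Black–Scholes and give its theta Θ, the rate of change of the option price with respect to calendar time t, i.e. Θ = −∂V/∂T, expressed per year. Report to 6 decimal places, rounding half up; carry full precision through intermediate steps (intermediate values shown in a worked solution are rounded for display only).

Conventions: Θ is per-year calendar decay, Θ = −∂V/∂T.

price = 8.423955
Θ = -1.571268

σ√T = 0.3812·√2.2874 = 0.576533
d₁ = (ln(S/K) + (r+σ²/2)T) / (σ√T) = (ln(24.4/21.19) + (0.0625+0.3812²/2)·2.2874) / 0.576533 = (0.141054 + 0.309157) / 0.576533 = 0.780895
d₂ = d₁ − σ√T = 0.780895 − 0.576533 = 0.204362
e^{−rT} = 0.866787
N(d₁) = 0.782568,  N(d₂) = 0.580965
Call price V = S·N(d₁) − K·e^{−rT}·N(d₂) = 19.094653 − 10.670698 = 8.423955
φ(d₁) = (1/√(2π))·e^{−d₁²/2} = 0.294100
Θ = −S·φ(d₁)·σ/(2√T) − r·K·e^{−rT}·N(d₂) = −0.904349 − 0.666919 = -1.571268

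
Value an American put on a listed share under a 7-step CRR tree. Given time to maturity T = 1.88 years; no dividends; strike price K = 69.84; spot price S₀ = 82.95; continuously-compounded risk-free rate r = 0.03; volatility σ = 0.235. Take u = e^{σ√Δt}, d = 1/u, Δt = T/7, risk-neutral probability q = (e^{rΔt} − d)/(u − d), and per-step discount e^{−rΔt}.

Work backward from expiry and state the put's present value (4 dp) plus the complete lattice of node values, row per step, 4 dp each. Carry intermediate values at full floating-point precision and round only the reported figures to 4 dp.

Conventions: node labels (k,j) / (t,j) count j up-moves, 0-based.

price = 3.4661
tree:
3.4661
5.5651 1.4455
8.6858 2.5678 0.3586
13.0885 4.4706 0.7269 0.0000
18.8773 7.5730 1.4736 0.0000 0.0000
24.7208 12.3321 2.9874 0.0000 0.0000 0.0000
29.8943 18.8773 6.0561 0.0000 0.0000 0.0000 0.0000
34.4746 24.7208 12.2770 0.0000 0.0000 0.0000 0.0000 0.0000

Δt=0.26857  u=1.12951  d=0.88534  q=0.50272  discount=0.99198
step 7 (expiry): payoffs max(K−S,0) = 34.4746 24.7208 12.2770 0.0000 0.0000 0.0000 0.0000 0.0000
k=6: (k=6,j=0): S=39.9457, K−S=29.8943, hold=29.3338 ⇒ V=29.8943 exercise | (k=6,j=1): S=50.9627, K−S=18.8773, hold=18.3169 ⇒ V=18.8773 exercise | (k=6,j=2): S=65.0181, K−S=4.8219, hold=6.0561 ⇒ V=6.0561 continue | (k=6,j=3): S=82.9500, K−S=0.0000, hold=0.0000 ⇒ V=0.0000 continue | (k=6,j=4): S=105.8275, K−S=0.0000, hold=0.0000 ⇒ V=0.0000 continue | (k=6,j=5): S=135.0145, K−S=0.0000, hold=0.0000 ⇒ V=0.0000 continue | (k=6,j=6): S=172.2513, K−S=0.0000, hold=0.0000 ⇒ V=0.0000 continue
k=5: (k=5,j=0): S=45.1192, K−S=24.7208, hold=24.1604 ⇒ V=24.7208 exercise | (k=5,j=1): S=57.5630, K−S=12.2770, hold=12.3321 ⇒ V=12.3321 continue | (k=5,j=2): S=73.4388, K−S=0.0000, hold=2.9874 ⇒ V=2.9874 continue | (k=5,j=3): S=93.6931, K−S=0.0000, hold=0.0000 ⇒ V=0.0000 continue | (k=5,j=4): S=119.5335, K−S=0.0000, hold=0.0000 ⇒ V=0.0000 continue | (k=5,j=5): S=152.5006, K−S=0.0000, hold=0.0000 ⇒ V=0.0000 continue
k=4: (k=4,j=0): S=50.9627, K−S=18.8773, hold=18.3443 ⇒ V=18.8773 exercise | (k=4,j=1): S=65.0181, K−S=4.8219, hold=7.5730 ⇒ V=7.5730 continue | (k=4,j=2): S=82.9500, K−S=0.0000, hold=1.4736 ⇒ V=1.4736 continue | (k=4,j=3): S=105.8275, K−S=0.0000, hold=0.0000 ⇒ V=0.0000 continue | (k=4,j=4): S=135.0145, K−S=0.0000, hold=0.0000 ⇒ V=0.0000 continue
k=3: (k=3,j=0): S=57.5630, K−S=12.2770, hold=13.0885 ⇒ V=13.0885 continue | (k=3,j=1): S=73.4388, K−S=0.0000, hold=4.4706 ⇒ V=4.4706 continue | (k=3,j=2): S=93.6931, K−S=0.0000, hold=0.7269 ⇒ V=0.7269 continue | (k=3,j=3): S=119.5335, K−S=0.0000, hold=0.0000 ⇒ V=0.0000 continue
k=2: (k=2,j=0): S=65.0181, K−S=4.8219, hold=8.6858 ⇒ V=8.6858 continue | (k=2,j=1): S=82.9500, K−S=0.0000, hold=2.5678 ⇒ V=2.5678 continue | (k=2,j=2): S=105.8275, K−S=0.0000, hold=0.3586 ⇒ V=0.3586 continue
k=1: (k=1,j=0): S=73.4388, K−S=0.0000, hold=5.5651 ⇒ V=5.5651 continue | (k=1,j=1): S=93.6931, K−S=0.0000, hold=1.4455 ⇒ V=1.4455 continue
k=0: (k=0,j=0): S=82.9500, K−S=0.0000, hold=3.4661 ⇒ V=3.4661 continue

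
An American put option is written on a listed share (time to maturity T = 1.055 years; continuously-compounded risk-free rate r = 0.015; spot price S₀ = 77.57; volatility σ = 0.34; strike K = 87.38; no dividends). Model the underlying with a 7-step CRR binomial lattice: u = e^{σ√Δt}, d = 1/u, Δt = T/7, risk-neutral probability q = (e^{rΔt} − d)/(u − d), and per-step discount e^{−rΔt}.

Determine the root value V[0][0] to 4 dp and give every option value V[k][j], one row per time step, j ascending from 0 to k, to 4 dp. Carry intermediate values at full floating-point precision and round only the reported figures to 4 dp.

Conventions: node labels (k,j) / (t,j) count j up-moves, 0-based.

price = 16.0164
tree:
16.0164
21.6295 9.9036
28.1611 14.5306 4.8489
35.1740 20.5625 7.9488 1.4540
41.6295 27.8076 12.6718 2.7790 0.0000
47.2868 35.1740 19.4019 5.3114 0.0000 0.0000
52.2445 41.6295 27.8076 10.1514 0.0000 0.0000 0.0000
56.5891 47.2868 35.1740 19.4019 0.0000 0.0000 0.0000 0.0000

Δt=0.15071  u=1.14110  d=0.87635  q=0.47560  discount=0.99774
step 7 (expiry): payoffs max(K−S,0) = 56.5891 47.2868 35.1740 19.4019 0.0000 0.0000 0.0000 0.0000
k=6: (k=6,j=0): S=35.1355, K−S=52.2445, hold=52.0471 ⇒ V=52.2445 exercise | (k=6,j=1): S=45.7505, K−S=41.6295, hold=41.4322 ⇒ V=41.6295 exercise | (k=6,j=2): S=59.5724, K−S=27.8076, hold=27.6103 ⇒ V=27.8076 exercise | (k=6,j=3): S=77.5700, K−S=9.8100, hold=10.1514 ⇒ V=10.1514 continue | (k=6,j=4): S=101.0050, K−S=0.0000, hold=0.0000 ⇒ V=0.0000 continue | (k=6,j=5): S=131.5200, K−S=0.0000, hold=0.0000 ⇒ V=0.0000 continue | (k=6,j=6): S=171.2541, K−S=0.0000, hold=0.0000 ⇒ V=0.0000 continue
k=5: (k=5,j=0): S=40.0932, K−S=47.2868, hold=47.0894 ⇒ V=47.2868 exercise | (k=5,j=1): S=52.2060, K−S=35.1740, hold=34.9767 ⇒ V=35.1740 exercise | (k=5,j=2): S=67.9781, K−S=19.4019, hold=19.3665 ⇒ V=19.4019 exercise | (k=5,j=3): S=88.5153, K−S=0.0000, hold=5.3114 ⇒ V=5.3114 continue | (k=5,j=4): S=115.2570, K−S=0.0000, hold=0.0000 ⇒ V=0.0000 continue | (k=5,j=5): S=150.0778, K−S=0.0000, hold=0.0000 ⇒ V=0.0000 continue
k=4: (k=4,j=0): S=45.7505, K−S=41.6295, hold=41.4322 ⇒ V=41.6295 exercise | (k=4,j=1): S=59.5724, K−S=27.8076, hold=27.6103 ⇒ V=27.8076 exercise | (k=4,j=2): S=77.5700, K−S=9.8100, hold=12.6718 ⇒ V=12.6718 continue | (k=4,j=3): S=101.0050, K−S=0.0000, hold=2.7790 ⇒ V=2.7790 continue | (k=4,j=4): S=131.5200, K−S=0.0000, hold=0.0000 ⇒ V=0.0000 continue
k=3: (k=3,j=0): S=52.2060, K−S=35.1740, hold=34.9767 ⇒ V=35.1740 exercise | (k=3,j=1): S=67.9781, K−S=19.4019, hold=20.5625 ⇒ V=20.5625 continue | (k=3,j=2): S=88.5153, K−S=0.0000, hold=7.9488 ⇒ V=7.9488 continue | (k=3,j=3): S=115.2570, K−S=0.0000, hold=1.4540 ⇒ V=1.4540 continue
k=2: (k=2,j=0): S=59.5724, K−S=27.8076, hold=28.1611 ⇒ V=28.1611 continue | (k=2,j=1): S=77.5700, K−S=9.8100, hold=14.5306 ⇒ V=14.5306 continue | (k=2,j=2): S=101.0050, K−S=0.0000, hold=4.8489 ⇒ V=4.8489 continue
k=1: (k=1,j=0): S=67.9781, K−S=19.4019, hold=21.6295 ⇒ V=21.6295 continue | (k=1,j=1): S=88.5153, K−S=0.0000, hold=9.9036 ⇒ V=9.9036 continue
k=0: (k=0,j=0): S=77.5700, K−S=9.8100, hold=16.0164 ⇒ V=16.0164 continue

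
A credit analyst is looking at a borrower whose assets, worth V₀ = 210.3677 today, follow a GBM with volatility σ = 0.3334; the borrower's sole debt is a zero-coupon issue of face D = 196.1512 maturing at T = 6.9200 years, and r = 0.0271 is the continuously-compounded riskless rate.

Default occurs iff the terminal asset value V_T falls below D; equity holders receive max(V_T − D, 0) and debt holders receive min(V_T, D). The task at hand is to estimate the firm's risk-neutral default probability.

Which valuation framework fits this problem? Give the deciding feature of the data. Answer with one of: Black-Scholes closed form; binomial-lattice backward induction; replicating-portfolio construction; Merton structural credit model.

Key observation: a levered firm with one bullet debt due at 6.9200 years is the canonical structural-credit setup: equity is a call on the firm's assets struck at the face value.

framework: Merton structural credit model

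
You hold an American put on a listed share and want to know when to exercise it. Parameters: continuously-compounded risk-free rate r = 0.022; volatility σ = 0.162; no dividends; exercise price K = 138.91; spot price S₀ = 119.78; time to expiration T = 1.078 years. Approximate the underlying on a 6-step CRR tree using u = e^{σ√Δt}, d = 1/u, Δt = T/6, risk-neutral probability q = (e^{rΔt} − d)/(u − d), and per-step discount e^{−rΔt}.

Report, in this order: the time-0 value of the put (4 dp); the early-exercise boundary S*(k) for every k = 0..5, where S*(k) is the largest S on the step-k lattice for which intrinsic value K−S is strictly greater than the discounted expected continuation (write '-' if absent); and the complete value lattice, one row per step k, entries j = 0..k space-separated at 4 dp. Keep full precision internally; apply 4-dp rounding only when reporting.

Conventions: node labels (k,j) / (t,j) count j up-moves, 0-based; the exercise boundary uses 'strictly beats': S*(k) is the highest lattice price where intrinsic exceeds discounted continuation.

params: Δt=0.17967 u=1.07108 d=0.93364 q=0.51166 e^(-rΔt)=0.99606
t_6 payoffs: 59.5770 47.8983 34.5003 19.1300 1.4970 0.0000 0.0000
t_5: node(5,0) S=84.9719 payoff=53.9381 vs cont=53.3901 → 53.9381 [stop]  node(5,1) S=97.4808 payoff=41.4292 vs cont=40.8812 → 41.4292 [stop]  node(5,2) S=111.8311 payoff=27.0789 vs cont=26.5309 → 27.0789 [stop]  node(5,3) S=128.2939 payoff=10.6161 vs cont=10.0681 → 10.6161 [stop]  node(5,4) S=147.1803 payoff=0.0000 vs cont=0.7282 → 0.7282 [wait]  node(5,5) S=168.8469 payoff=0.0000 vs cont=0.0000 → 0.0000 [wait]  ⇒ S*(5)=128.2939
t_4: node(4,0) S=91.0117 payoff=47.8983 vs cont=47.3503 → 47.8983 [stop]  node(4,1) S=104.4097 payoff=34.5003 vs cont=33.9523 → 34.5003 [stop]  node(4,2) S=119.7800 payoff=19.1300 vs cont=18.5820 → 19.1300 [stop]  node(4,3) S=137.4130 payoff=1.4970 vs cont=5.5350 → 5.5350 [wait]  node(4,4) S=157.6418 payoff=0.0000 vs cont=0.3542 → 0.3542 [wait]  ⇒ S*(4)=119.7800
t_3: node(3,0) S=97.4808 payoff=41.4292 vs cont=40.8812 → 41.4292 [stop]  node(3,1) S=111.8311 payoff=27.0789 vs cont=26.5309 → 27.0789 [stop]  node(3,2) S=128.2939 payoff=10.6161 vs cont=12.1260 → 12.1260 [wait]  node(3,3) S=147.1803 payoff=0.0000 vs cont=2.8728 → 2.8728 [wait]  ⇒ S*(3)=111.8311
t_2: node(2,0) S=104.4097 payoff=34.5003 vs cont=33.9523 → 34.5003 [stop]  node(2,1) S=119.7800 payoff=19.1300 vs cont=19.3515 → 19.3515 [wait]  node(2,2) S=137.4130 payoff=1.4970 vs cont=7.3624 → 7.3624 [wait]  ⇒ S*(2)=104.4097
t_1: node(1,0) S=111.8311 payoff=27.0789 vs cont=26.6438 → 27.0789 [stop]  node(1,1) S=128.2939 payoff=10.6161 vs cont=13.1651 → 13.1651 [wait]  ⇒ S*(1)=111.8311
t_0: node(0,0) S=119.7800 payoff=19.1300 vs cont=19.8811 → 19.8811 [wait]  ⇒ S*(0)=-

price = 19.8811
boundary = - 111.8311 104.4097 111.8311 119.7800 128.2939
tree:
19.8811
27.0789 13.1651
34.5003 19.3515 7.3624
41.4292 27.0789 12.1260 2.8728
47.8983 34.5003 19.1300 5.5350 0.3542
53.9381 41.4292 27.0789 10.6161 0.7282 0.0000
59.5770 47.8983 34.5003 19.1300 1.4970 0.0000 0.0000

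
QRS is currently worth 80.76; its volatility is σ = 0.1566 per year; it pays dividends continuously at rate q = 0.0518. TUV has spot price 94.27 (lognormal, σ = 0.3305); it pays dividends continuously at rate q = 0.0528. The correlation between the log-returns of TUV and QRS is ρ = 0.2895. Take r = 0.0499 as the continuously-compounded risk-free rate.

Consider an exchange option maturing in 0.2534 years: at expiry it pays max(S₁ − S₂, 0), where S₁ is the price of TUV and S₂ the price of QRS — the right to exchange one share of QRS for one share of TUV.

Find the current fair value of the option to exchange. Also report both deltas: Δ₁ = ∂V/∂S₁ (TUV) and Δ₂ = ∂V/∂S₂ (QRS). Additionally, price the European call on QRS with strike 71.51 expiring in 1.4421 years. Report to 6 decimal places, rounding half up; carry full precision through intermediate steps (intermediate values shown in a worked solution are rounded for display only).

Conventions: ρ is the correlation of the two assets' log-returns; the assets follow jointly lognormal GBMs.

σ_eff = √(σ₁² + σ₂² − 2ρσ₁σ₂) = √(0.3305² + 0.1566² − 2·0.2895·0.3305·0.1566) = 0.322160
d₁ = (ln(S₁/S₂) + (q₂ − q₁ + σ_eff²/2)T) / (σ_eff√T) = (ln(94.27/80.76) + (0.0518 − 0.0528 + 0.051893)·0.2534) / 0.162172 = 1.033336
d₂ = d₁ − σ_eff√T = 1.033336 − 0.162172 = 0.871164
N(d₁) = 0.849277,  N(d₂) = 0.808168
V = S₁·e^{−q₁T}·N(d₁) − S₂·e^{−q₂T}·N(d₂) = 78.997254 − 64.416512 = 14.580742
Δ₁ = e^{−q₁T}·N(d₁) = 0.837989;  Δ₂ = −e^{−q₂T}·N(d₂) = -0.797629
[vanilla: QRS call K=71.51]
σ√T = 0.1566·√1.4421 = 0.188057
d₁ = (ln(S/K) + (r−q+σ²/2)T) / (σ√T) = (ln(80.76/71.51) + (0.0499−0.0518+0.1566²/2)·1.4421) / 0.188057 = (0.121644 + 0.014943) / 0.188057 = 0.726308
d₂ = d₁ − σ√T = 0.726308 − 0.188057 = 0.538251
e^{−rT} = 0.930567
e^{−qT} = 0.928021
N(d₁) = 0.766175,  N(d₂) = 0.704798
price = S·e^{−qT}·N(d₁) − K·e^{−rT}·N(d₂) = 57.422500 − 46.900693 = 10.521806

exchange price = 14.580742
Δ1 = 0.837989
Δ2 = -0.797629
price(QRS call K=71.51) = 10.521806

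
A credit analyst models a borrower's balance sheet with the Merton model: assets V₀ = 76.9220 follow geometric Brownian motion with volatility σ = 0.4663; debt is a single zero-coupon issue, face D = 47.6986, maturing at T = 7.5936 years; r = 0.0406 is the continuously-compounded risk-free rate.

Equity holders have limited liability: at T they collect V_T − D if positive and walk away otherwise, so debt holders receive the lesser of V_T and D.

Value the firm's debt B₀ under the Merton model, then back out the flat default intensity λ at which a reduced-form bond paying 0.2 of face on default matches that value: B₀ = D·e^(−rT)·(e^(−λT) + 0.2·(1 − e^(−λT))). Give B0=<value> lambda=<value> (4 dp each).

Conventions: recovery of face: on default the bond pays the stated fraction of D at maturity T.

B0=25.1599 lambda=0.0572

Work the structural quantities from V₀ = 76.9220 against face 47.6986:
d₁ = [ln(V₀/D) + (r + σ²/2)T] / (σ√T)
   = [ln(76.9220/47.6986) + (0.0406 + 0.5·0.4663²)·7.5936] / (0.4663·√7.5936)
   = [0.477890 + 1.133860] / 1.284959 = 1.254320
d₂ = d₁ − σ√T = 1.254320 − 1.284959 = -0.030639
N(d₁) = 0.895137,  N(d₂) = 0.487779,  e^(−rT) = 0.734695
E₀ = V₀·N(d₁) − D·e^(−rT)·N(d₂)
   = 76.9220·0.895137 − 47.6986·0.734695·0.487779 = 51.762065
B₀ = V₀ − E₀ = 76.9220 − 51.762065 = 25.159935
e^(−λT) = (B₀·e^(rT)/D − 0.2)/(1 − 0.2) = (25.1599·1.361109/47.6986 − 0.2)/0.8 = 0.64744192
λ = −ln(0.64744192)/7.5936 = 0.057249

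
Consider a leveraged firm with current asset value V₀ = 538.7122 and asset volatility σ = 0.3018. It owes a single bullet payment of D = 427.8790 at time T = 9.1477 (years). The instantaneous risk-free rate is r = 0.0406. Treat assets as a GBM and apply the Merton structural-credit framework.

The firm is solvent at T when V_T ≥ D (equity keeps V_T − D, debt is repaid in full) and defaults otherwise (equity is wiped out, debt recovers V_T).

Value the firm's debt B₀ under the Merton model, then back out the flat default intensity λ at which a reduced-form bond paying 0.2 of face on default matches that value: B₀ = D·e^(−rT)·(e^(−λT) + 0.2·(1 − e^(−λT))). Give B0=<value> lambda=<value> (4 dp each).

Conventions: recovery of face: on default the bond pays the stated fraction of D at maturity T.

Apply the equity-as-call identities (strike 427.8790, horizon 9.1477 years):
d₁ = [ln(V₀/D) + (r + σ²/2)T] / (σ√T)
   = [ln(538.7122/427.8790) + (0.0406 + 0.5·0.3018²)·9.1477] / (0.3018·√9.1477)
   = [0.230341 + 0.787998] / 0.912799 = 1.115622
d₂ = d₁ − σ√T = 1.115622 − 0.912799 = 0.202823
N(d₁) = 0.867708,  N(d₂) = 0.580363,  e^(−rT) = 0.689770
E₀ = V₀·N(d₁) − D·e^(−rT)·N(d₂)
   = 538.7122·0.867708 − 427.8790·0.689770·0.580363 = 296.157502
B₀ = V₀ − E₀ = 538.7122 − 296.157502 = 242.554698
e^(−λT) = (B₀·e^(rT)/D − 0.2)/(1 − 0.2) = (242.5547·1.449758/427.8790 − 0.2)/0.8 = 0.77729278
λ = −ln(0.77729278)/9.1477 = 0.027541

B0=242.5547 lambda=0.0275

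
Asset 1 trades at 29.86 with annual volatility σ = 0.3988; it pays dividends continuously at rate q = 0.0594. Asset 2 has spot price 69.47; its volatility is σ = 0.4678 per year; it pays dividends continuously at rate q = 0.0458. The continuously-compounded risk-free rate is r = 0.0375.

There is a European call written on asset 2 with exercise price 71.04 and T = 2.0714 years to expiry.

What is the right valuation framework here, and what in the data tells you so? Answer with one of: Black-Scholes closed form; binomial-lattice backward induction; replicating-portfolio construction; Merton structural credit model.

Key observation: a European claim on asset 2 (strike 71.04) — a lognormal (GBM) underlying with constant rate and volatility — has an exact closed-form value; no lattice or capital structure is involved.

framework: Black-Scholes closed form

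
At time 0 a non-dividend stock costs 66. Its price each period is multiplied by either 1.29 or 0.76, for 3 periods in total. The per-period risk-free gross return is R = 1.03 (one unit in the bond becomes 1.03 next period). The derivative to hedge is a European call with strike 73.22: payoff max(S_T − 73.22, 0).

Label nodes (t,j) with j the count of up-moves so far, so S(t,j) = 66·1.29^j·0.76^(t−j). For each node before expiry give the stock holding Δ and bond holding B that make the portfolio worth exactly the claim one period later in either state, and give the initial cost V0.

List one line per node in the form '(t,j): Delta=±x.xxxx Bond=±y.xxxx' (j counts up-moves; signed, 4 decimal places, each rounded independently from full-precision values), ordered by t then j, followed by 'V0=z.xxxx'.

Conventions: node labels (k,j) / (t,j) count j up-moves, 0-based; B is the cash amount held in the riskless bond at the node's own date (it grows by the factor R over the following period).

(0,0): Delta=0.5452 Bond=-24.1136
(1,0): Delta=0.1907 Bond=-7.0588
(1,1): Delta=0.7462 Bond=-41.9569
(2,0): Delta=0.0000 Bond=0.0000
(2,1): Delta=0.2989 Bond=-14.2718
(2,2): Delta=1.0000 Bond=-71.0874
V0=11.8663

Since d<R<u, set p* = (R−d)/(u−d) = 0.5094; price each node as the discounted p*-expectation of its children.
At maturity the claim pays: V(3,0)=0.0000, V(3,1)=0.0000, V(3,2)=10.2513, V(3,3)=68.4615
  t=2,j=0: stock 38.1216 → up 49.1769 (V=0.0000), down 28.9724 (V=0.0000). Price 0.0000; hedge Δ=0.0000, bond B=0.0000.
  t=2,j=1: stock 64.7064 → up 83.4713 (V=10.2513), down 49.1769 (V=0.0000). Price 5.0702; hedge Δ=0.2989, bond B=-14.2718.
  t=2,j=2: stock 109.8306 → up 141.6815 (V=68.4615), down 83.4713 (V=10.2513). Price 38.7432; hedge Δ=1.0000, bond B=-71.0874.
  t=1,j=0: stock 50.1600 → up 64.7064 (V=5.0702), down 38.1216 (V=0.0000). Price 2.5077; hedge Δ=0.1907, bond B=-7.0588.
  t=1,j=1: stock 85.1400 → up 109.8306 (V=38.7432), down 64.7064 (V=5.0702). Price 21.5771; hedge Δ=0.7462, bond B=-41.9569.
  t=0,j=0: stock 66.0000 → up 85.1400 (V=21.5771), down 50.1600 (V=2.5077). Price 11.8663; hedge Δ=0.5452, bond B=-24.1136.
Sanity check at the root: Δ(0,0)·S0 + B(0,0) reproduces V0 = 11.8663.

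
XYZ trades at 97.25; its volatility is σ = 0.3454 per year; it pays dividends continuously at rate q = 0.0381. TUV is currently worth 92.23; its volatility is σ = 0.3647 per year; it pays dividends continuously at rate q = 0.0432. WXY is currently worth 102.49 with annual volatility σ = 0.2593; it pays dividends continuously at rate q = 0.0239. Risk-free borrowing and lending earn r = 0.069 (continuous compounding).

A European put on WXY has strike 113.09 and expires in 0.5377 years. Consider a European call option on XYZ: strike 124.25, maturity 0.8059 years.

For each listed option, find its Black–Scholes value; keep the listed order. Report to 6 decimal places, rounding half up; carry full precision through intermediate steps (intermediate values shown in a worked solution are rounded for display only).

[WXY put K=113.09]
σ√T = 0.2593·√0.5377 = 0.190140
d₁ = (ln(S/K) + (r−q+σ²/2)T) / (σ√T) = (ln(102.49/113.09) + (0.069−0.0239+0.2593²/2)·0.5377) / 0.190140 = (-0.098419 + 0.042327) / 0.190140 = -0.295004
d₂ = d₁ − σ√T = -0.295004 − 0.190140 = -0.485144
e^{−rT} = 0.963579
e^{−qT} = 0.987231
N(−d₁) = 0.616005,  N(−d₂) = 0.686213
price = K·e^{−rT}·N(−d₂) − S·e^{−qT}·N(−d₁) = 74.777353 − 62.328159 = 12.449194
[XYZ call K=124.25]
σ√T = 0.3454·√0.8059 = 0.310072
d₁ = (ln(S/K) + (r−q+σ²/2)T) / (σ√T) = (ln(97.25/124.25) + (0.069−0.0381+0.3454²/2)·0.8059) / 0.310072 = (-0.245011 + 0.072975) / 0.310072 = -0.554825
d₂ = d₁ − σ√T = -0.554825 − 0.310072 = -0.864898
e^{−rT} = 0.945911
e^{−qT} = 0.969762
N(d₁) = 0.289507,  N(d₂) = 0.193547
price = S·e^{−qT}·N(d₁) − K·e^{−rT}·N(d₂) = 27.303217 − 22.747520 = 4.555697

price(WXY put K=113.09) = 12.449194
price(XYZ call K=124.25) = 4.555697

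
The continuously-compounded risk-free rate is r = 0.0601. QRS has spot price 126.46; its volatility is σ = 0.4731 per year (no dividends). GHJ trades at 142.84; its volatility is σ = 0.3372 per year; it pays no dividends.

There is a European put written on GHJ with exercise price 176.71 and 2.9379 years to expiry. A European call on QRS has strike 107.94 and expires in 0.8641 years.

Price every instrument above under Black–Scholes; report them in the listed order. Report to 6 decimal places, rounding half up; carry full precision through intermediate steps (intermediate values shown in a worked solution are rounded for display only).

[GHJ put K=176.71]
σ√T = 0.3372·√2.9379 = 0.577971
d₁ = (ln(S/K) + (r+σ²/2)T) / (σ√T) = (ln(142.84/176.71) + (0.0601+0.3372²/2)·2.9379) / 0.577971 = (-0.212785 + 0.343593) / 0.577971 = 0.226323
d₂ = d₁ − σ√T = 0.226323 − 0.577971 = -0.351648
e^{−rT} = 0.838142
N(−d₁) = 0.410475,  N(−d₂) = 0.637449
price = K·e^{−rT}·N(−d₂) − S·N(−d₁) = 94.411315 − 58.632258 = 35.779057
[QRS call K=107.94]
σ√T = 0.4731·√0.8641 = 0.439779
d₁ = (ln(S/K) + (r+σ²/2)T) / (σ√T) = (ln(126.46/107.94) + (0.0601+0.4731²/2)·0.8641) / 0.439779 = (0.158351 + 0.148635) / 0.439779 = 0.698045
d₂ = d₁ − σ√T = 0.698045 − 0.439779 = 0.258266
e^{−rT} = 0.949393
N(d₁) = 0.757426,  N(d₂) = 0.601899
price = S·N(d₁) − K·e^{−rT}·N(d₂) = 95.784032 − 61.681103 = 34.102930

price(GHJ put K=176.71) = 35.779057
price(QRS call K=107.94) = 34.102930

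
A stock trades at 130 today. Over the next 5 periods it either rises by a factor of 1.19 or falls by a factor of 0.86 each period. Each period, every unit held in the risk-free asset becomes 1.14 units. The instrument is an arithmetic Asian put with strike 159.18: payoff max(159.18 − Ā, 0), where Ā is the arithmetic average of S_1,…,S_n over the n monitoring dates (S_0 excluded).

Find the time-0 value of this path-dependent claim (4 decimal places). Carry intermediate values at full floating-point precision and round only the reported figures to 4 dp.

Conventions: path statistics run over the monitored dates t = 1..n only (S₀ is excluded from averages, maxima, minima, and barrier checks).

price = 1.4024

No-arbitrage gives p* = (R−d)/(u−d) = 0.8485: enumerate every path, weight its payoff by its p*-probability, and discount by R^5.
Enumerate all 2^5 = 32 price paths (U = up ×1.19, D = down ×0.86); each path with k up-moves has probability p*^k·(1−p*)^(5−k).
DDDDD: Ā=84.5804, payoff=74.5996, prob=0.000080
UDDDD: Ā=117.0356, payoff=42.1444, prob=0.000447
DUDDD: Ā=108.4556, payoff=50.7244, prob=0.000447
UUDDD: Ā=150.0723, payoff=9.1077, prob=0.002504
DDUDD: Ā=101.0768, payoff=58.1032, prob=0.000447
UDUDD: Ā=139.8621, payoff=19.3179, prob=0.002504
DUUDD: Ā=131.2821, payoff=27.8979, prob=0.002504
UUUDD: Ā=181.6578, payoff=0.0000, prob=0.014023
DDDUD: Ā=94.7311, payoff=64.4489, prob=0.000447
UDDUD: Ā=131.0814, payoff=28.0986, prob=0.002504
DUDUD: Ā=122.5014, payoff=36.6786, prob=0.002504
UUDUD: Ā=169.5077, payoff=0.0000, prob=0.014023
DDUUD: Ā=115.1226, payoff=44.0574, prob=0.002504
UDUUD: Ā=159.2975, payoff=0.0000, prob=0.014023
DUUUD: Ā=150.7175, payoff=8.4625, prob=0.014023
UUUUD: Ā=208.5509, payoff=0.0000, prob=0.078529
DDDDU: Ā=89.2737, payoff=69.9063, prob=0.000447
UDDDU: Ā=123.5299, payoff=35.6501, prob=0.002504
DUDDU: Ā=114.9499, payoff=44.2301, prob=0.002504
UUDDU: Ā=159.0586, payoff=0.1214, prob=0.014023
DDUDU: Ā=107.5711, payoff=51.6089, prob=0.002504
UDUDU: Ā=148.8484, payoff=10.3316, prob=0.014023
DUUDU: Ā=140.2684, payoff=18.9116, prob=0.014023
UUUDU: Ā=194.0923, payoff=0.0000, prob=0.078529
DDDUU: Ā=101.2253, payoff=57.9547, prob=0.002504
UDDUU: Ā=140.0676, payoff=19.1124, prob=0.014023
DUDUU: Ā=131.4876, payoff=27.6924, prob=0.014023
UUDUU: Ā=181.9421, payoff=0.0000, prob=0.078529
DDUUU: Ā=124.1088, payoff=35.0712, prob=0.014023
UDUUU: Ā=171.7319, payoff=0.0000, prob=0.078529
DUUUU: Ā=163.1519, payoff=0.0000, prob=0.078529
UUUUU: Ā=225.7567, payoff=0.0000, prob=0.439765
Price = Σ prob·payoff / R^5 = 2.700126 / 1.925415 = 1.4024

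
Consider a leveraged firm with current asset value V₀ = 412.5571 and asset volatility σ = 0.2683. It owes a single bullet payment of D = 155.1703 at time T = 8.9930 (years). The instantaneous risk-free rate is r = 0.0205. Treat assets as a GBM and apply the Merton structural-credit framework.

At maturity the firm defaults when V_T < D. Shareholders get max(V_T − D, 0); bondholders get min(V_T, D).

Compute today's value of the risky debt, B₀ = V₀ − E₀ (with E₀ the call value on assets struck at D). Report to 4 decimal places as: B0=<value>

Equity is a call on the firm's assets struck at D = 155.1703:
d₁ = [ln(V₀/D) + (r + σ²/2)T] / (σ√T)
   = [ln(412.5571/155.1703) + (0.0205 + 0.5·0.2683²)·8.9930] / (0.2683·√8.9930)
   = [0.977851 + 0.508037] / 0.804587 = 1.846771
d₂ = d₁ − σ√T = 1.846771 − 0.804587 = 1.042184
N(d₁) = 0.967610,  N(d₂) = 0.851337,  e^(−rT) = 0.831639
E₀ = V₀·N(d₁) − D·e^(−rT)·N(d₂)
   = 412.5571·0.967610 − 155.1703·0.831639·0.851337 = 289.332936
B₀ = V₀ − E₀ = 412.5571 − 289.332936 = 123.224164

B0=123.2242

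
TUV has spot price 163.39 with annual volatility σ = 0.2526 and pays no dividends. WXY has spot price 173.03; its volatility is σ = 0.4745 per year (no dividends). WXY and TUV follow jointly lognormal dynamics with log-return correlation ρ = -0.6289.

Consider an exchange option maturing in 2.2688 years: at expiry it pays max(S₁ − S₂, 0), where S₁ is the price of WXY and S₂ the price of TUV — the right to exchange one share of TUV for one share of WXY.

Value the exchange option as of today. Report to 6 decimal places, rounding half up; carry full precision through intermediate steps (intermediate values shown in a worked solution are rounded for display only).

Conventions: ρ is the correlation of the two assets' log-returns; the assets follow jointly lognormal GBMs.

exchange price = 69.258844

σ_eff = √(σ₁² + σ₂² − 2ρσ₁σ₂) = √(0.4745² + 0.2526² − 2·-0.6289·0.4745·0.2526) = 0.663110
d₁ = (ln(S₁/S₂) + (q₂ − q₁ + σ_eff²/2)T) / (σ_eff√T) = (ln(173.03/163.39) + (0.0 − 0.0 + 0.219858)·2.2688) / 0.998812 = 0.556799
d₂ = d₁ − σ_eff√T = 0.556799 − 0.998812 = -0.442013
N(d₁) = 0.711168,  N(d₂) = 0.329240
V = S₁·e^{−q₁T}·N(d₁) − S₂·e^{−q₂T}·N(d₂) = 123.053352 − 53.794508 = 69.258844
Key observation: no risk-free rate is needed — with the second asset as numeraire the exchange option is a call on the ratio S₁/S₂, and r cancels out of the value.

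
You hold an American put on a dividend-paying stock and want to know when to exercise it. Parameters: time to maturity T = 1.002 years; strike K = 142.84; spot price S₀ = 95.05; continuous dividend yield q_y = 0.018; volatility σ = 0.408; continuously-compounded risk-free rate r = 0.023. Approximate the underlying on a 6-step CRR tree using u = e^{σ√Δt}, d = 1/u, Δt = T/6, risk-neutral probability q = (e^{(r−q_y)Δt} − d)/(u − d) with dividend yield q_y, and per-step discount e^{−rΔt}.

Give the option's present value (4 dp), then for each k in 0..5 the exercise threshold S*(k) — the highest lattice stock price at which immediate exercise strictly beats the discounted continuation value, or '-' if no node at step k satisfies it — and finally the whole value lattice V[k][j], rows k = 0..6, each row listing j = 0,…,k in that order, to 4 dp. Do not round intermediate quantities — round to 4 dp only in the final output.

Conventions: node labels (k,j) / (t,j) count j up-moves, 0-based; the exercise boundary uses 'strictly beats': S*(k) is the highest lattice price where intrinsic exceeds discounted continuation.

Δt=0.16700, u=1.18144, d=0.84643, q=0.46091, disc=e^(-rΔt)=0.99617
k=6 terminal: V=max(K-S,0) → 107.8867 94.0524 74.7426 47.7900 10.1698 0.0000 0.0000
k=5: j=0 S=41.2951 intr=101.5449 cont=101.1212 V=101.5449[EX]; j=1 S=57.6395 intr=85.2005 cont=84.8259 V=85.2005[EX]; j=2 S=80.4528 intr=62.3872 cont=62.0810 V=62.3872[EX]; j=3 S=112.2956 intr=30.5444 cont=30.3338 V=30.5444[EX]; j=4 S=156.7416 intr=0.0000 cont=5.4614 V=5.4614[hold]; j=5 S=218.7790 intr=0.0000 cont=0.0000 V=0.0000[hold]  S*(5)=112.2956
k=4: j=0 S=48.7876 intr=94.0524 cont=93.6513 V=94.0524[EX]; j=1 S=68.0974 intr=74.7426 cont=74.3994 V=74.7426[EX]; j=2 S=95.0500 intr=47.7900 cont=47.5277 V=47.7900[EX]; j=3 S=132.6702 intr=10.1698 cont=18.9107 V=18.9107[hold]; j=4 S=185.1803 intr=0.0000 cont=2.9329 V=2.9329[hold]  S*(4)=95.0500
k=3: j=0 S=57.6395 intr=85.2005 cont=84.8259 V=85.2005[EX]; j=1 S=80.4528 intr=62.3872 cont=62.0810 V=62.3872[EX]; j=2 S=112.2956 intr=30.5444 cont=34.3472 V=34.3472[hold]; j=3 S=156.7416 intr=0.0000 cont=11.5022 V=11.5022[hold]  S*(3)=80.4528
k=2: j=0 S=68.0974 intr=74.7426 cont=74.3994 V=74.7426[EX]; j=1 S=95.0500 intr=47.7900 cont=49.2737 V=49.2737[hold]; j=2 S=132.6702 intr=10.1698 cont=23.7264 V=23.7264[hold]  S*(2)=68.0974
k=1: j=0 S=80.4528 intr=62.3872 cont=62.7623 V=62.7623[hold]; j=1 S=112.2956 intr=30.5444 cont=37.3550 V=37.3550[hold]  S*(1)=-
k=0: j=0 S=95.0500 intr=47.7900 cont=50.8562 V=50.8562[hold]  S*(0)=-

price = 50.8562
boundary = - - 68.0974 80.4528 95.0500 112.2956
tree:
50.8562
62.7623 37.3550
74.7426 49.2737 23.7264
85.2005 62.3872 34.3472 11.5022
94.0524 74.7426 47.7900 18.9107 2.9329
101.5449 85.2005 62.3872 30.5444 5.4614 0.0000
107.8867 94.0524 74.7426 47.7900 10.1698 0.0000 0.0000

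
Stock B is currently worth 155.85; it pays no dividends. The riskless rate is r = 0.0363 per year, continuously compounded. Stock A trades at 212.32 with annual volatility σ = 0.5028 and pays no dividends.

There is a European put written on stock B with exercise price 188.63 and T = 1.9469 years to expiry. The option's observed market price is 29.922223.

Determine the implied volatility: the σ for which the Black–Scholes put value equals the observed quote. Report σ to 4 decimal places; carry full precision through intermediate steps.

sigma = 0.1988

At σ = 0.1988 the Black–Scholes value reproduces the quote:
σ√T = 0.1988·√1.9469 = 0.277388
d₁ = (ln(S/K) + (r+σ²/2)T) / (σ√T) = (ln(155.85/188.63) + (0.0363+0.1988²/2)·1.9469) / 0.277388 = (-0.190893 + 0.109145) / 0.277388 = -0.294709
d₂ = d₁ − σ√T = -0.294709 − 0.277388 = -0.572097
e^{−rT} = 0.931767
N(−d₁) = 0.615892,  N(−d₂) = 0.716372
V = K·e^{−rT}·N(−d₂) − S·N(−d₁) = 125.908969 − 95.986745 = 29.922223 (the quoted price), and the Black–Scholes price is strictly increasing in σ, so σ is unique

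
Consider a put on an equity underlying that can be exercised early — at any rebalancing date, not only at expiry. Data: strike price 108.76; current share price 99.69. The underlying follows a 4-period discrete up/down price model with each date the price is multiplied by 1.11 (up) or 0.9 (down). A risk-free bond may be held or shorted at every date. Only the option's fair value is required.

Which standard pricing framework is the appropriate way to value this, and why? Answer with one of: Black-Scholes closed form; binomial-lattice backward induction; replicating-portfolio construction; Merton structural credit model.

framework: binomial-lattice backward induction

Key observation: with exercise allowed before expiry on a discrete up/down model (4 steps from spot 99.69), the strike-108.76 put's value must be rolled back through the tree testing early exercise at each node.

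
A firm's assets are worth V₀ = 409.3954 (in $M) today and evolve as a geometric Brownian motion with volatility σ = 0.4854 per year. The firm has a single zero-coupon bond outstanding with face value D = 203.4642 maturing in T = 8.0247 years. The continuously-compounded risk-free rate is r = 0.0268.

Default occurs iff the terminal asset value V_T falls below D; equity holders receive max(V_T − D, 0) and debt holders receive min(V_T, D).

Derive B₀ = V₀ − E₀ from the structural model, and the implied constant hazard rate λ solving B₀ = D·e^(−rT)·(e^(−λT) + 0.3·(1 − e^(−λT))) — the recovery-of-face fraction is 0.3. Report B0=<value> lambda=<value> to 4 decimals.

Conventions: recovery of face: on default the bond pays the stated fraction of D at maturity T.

With assets at 409.3954 and a single debt payment of 203.4642 at 8.0247 years:
d₁ = [ln(V₀/D) + (r + σ²/2)T] / (σ√T)
   = [ln(409.3954/203.4642) + (0.0268 + 0.5·0.4854²)·8.0247] / (0.4854·√8.0247)
   = [0.699191 + 1.160424] / 1.375036 = 1.352412
d₂ = d₁ − σ√T = 1.352412 − 1.375036 = -0.022624
N(d₁) = 0.911878,  N(d₂) = 0.490975,  e^(−rT) = 0.806491
E₀ = V₀·N(d₁) − D·e^(−rT)·N(d₂)
   = 409.3954·0.911878 − 203.4642·0.806491·0.490975 = 292.753617
B₀ = V₀ − E₀ = 409.3954 − 292.753617 = 116.641783
e^(−λT) = (B₀·e^(rT)/D − 0.3)/(1 − 0.3) = (116.6418·1.239939/203.4642 − 0.3)/0.7 = 0.58690159
λ = −ln(0.58690159)/8.0247 = 0.066407

B0=116.6418 lambda=0.0664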